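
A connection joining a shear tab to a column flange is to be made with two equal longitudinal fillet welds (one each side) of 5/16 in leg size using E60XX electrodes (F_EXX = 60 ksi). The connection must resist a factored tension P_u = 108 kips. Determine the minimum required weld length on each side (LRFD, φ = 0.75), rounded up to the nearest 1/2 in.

L = 9.5 in on each side

Throat t_e = 0.707 × 0.3125 = 0.2209 in.
φr_n = 0.75 × 0.6 × 60 × 0.2209 = 5.965 kips/in.
L_req = P_u / φr_n = 108 / 5.965 = 18.1 in total.
Per side: 18.1 / 2 = 9.052 in.
Round up → use L = 9.5 in on each side.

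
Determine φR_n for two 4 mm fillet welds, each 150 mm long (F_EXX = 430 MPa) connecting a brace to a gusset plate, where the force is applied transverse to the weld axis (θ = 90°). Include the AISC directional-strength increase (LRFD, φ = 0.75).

φR_n ≈ 246 kN

t_e = 0.707 × 4 = 2.828 mm; A_we = 2.828 × 300 = 848.4 mm².
Directional factor: 1.0 + 0.5 sin^1.5(90°) = 1.5.
F_nw = 0.6 × 430 × 1.5 = 387 MPa.
φR_n = 0.75 × 387 × 848.4 × 10⁻³ = 246.2 kN.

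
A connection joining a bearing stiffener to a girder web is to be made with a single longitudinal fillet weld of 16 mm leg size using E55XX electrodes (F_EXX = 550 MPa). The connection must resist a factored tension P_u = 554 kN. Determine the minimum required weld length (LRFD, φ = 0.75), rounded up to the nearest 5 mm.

L = 200 mm

Throat t_e = 0.707 × 16 = 11.31 mm.
φr_n = 0.75 × 0.6 × 550 × 11.31 × 10⁻³ = 2.8 kN/mm.
L_req = P_u / φr_n = 554 / 2.8 = 197.9 mm total.
Round up → use L = 200 mm.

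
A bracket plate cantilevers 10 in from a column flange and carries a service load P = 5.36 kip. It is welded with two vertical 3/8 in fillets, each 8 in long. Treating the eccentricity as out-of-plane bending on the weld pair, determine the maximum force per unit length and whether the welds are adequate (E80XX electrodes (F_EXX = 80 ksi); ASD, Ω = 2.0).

L_w = 2 × 8 = 16 in; section modulus (unit throat) S = 2 × L²/6 = 21.33 in².
Direct shear f_v = P/L_w = 5.36/16 = 0.335 kip/in.
Moment M = P × e = 5.36 × 10 = 53.6 kip·in; bending f_b = M/S = 2.513 kip/in.
f_max = √(f_v² + f_b²) = √(0.335² + 2.513²) = 2.535 kip/in.
r_n/Ω = (1/2.0) × 0.6 × 80 × (0.707 × 0.375) = 6.363 kip/in → adequate.

f_max ≈ 2.53 kip/in; adequate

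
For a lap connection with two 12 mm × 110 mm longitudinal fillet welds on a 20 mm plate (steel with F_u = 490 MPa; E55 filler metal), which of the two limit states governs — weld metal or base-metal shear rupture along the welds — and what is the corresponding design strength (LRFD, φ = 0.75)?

φR_n ≈ 462 kN (weld metal governs)

E55XX → F_EXX = 550 MPa.
t_e = 0.707 × 12 = 8.484 mm; L = 220 mm.
Weld metal: φR_n = 0.75 × 0.6 × 550 × 8.484 × 220 × 10⁻³ = 462 kN.
Base metal (shear rupture): φR_n = 0.75 × 0.6 × 490 × 20 × 220 × 10⁻³ = 970.2 kN.
Governing: weld metal.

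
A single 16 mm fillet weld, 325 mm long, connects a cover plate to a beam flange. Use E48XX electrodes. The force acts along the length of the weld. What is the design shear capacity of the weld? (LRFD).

φR_n ≈ 794 kN

E48XX → F_EXX = 480 MPa.
Effective throat t_e = 0.707 × 16 = 11.31 mm.
Total length L = 325 mm; A_we = 11.31 × 325 = 3676 mm².
F_nw = 0.6 F_EXX = 0.6 × 480 = 288 MPa.
φR_n = 0.75 × 288 × 3676 × 10⁻³ = 794.1 kN.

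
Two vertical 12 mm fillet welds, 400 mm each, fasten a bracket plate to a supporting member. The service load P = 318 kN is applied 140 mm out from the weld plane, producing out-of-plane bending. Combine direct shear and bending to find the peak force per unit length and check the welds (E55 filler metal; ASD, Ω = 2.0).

f_max ≈ 925 N/mm; adequate

E55XX → F_EXX = 550 MPa.
L_w = 2 × 400 = 800 mm; section modulus (unit throat) S = 2 × L²/6 = 53330 mm².
Direct shear f_v = P/L_w = 318×10³/800 = 397.5 N/mm.
Moment M = P × e = 318×10³ × 140 = 44520000 N·mm; bending f_b = M/S = 834.8 N/mm.
f_max = √(f_v² + f_b²) = √(397.5² + 834.8²) = 924.6 N/mm.
r_n/Ω = (1/2.0) × 0.6 × 550 × (0.707 × 12) = 1400 N/mm → adequate.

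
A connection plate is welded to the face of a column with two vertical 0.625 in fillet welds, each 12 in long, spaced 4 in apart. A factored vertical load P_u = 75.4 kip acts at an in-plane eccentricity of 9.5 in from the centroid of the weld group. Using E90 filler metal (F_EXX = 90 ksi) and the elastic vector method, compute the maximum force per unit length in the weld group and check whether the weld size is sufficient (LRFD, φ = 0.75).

f_max ≈ 13.1 kip/in; adequate

Total weld length L_w = 24 in. Treat welds as unit-width lines.
Polar moment about centroid: J = 2[d³/12 + d(b/2)²] = 2[12³/12 + 12×2²] = 384 in³.
Direct shear f_v = P/L_w = 75.4 / 24 = 3.142 kip/in (vertical).
Torsion M = P·e = 75.4 × 9.5 = 716.3 kip·in.
Critical point at (x, y) = (2, 6) from centroid. f_tx = M·y/J = 11.19 kip/in; f_ty = M·x/J = 3.731 kip/in.
Resultant f_max = √[f_tx² + (f_v + f_ty)²] = √[11.19² + (3.142 + 3.731)²] = 13.13 kip/in.
Capacity per unit length: φr_n = 0.75 × 0.6 × 90 × (0.707 × 0.625) = 17.9 kip/in.
13.13 ≤ 17.9 → adequate.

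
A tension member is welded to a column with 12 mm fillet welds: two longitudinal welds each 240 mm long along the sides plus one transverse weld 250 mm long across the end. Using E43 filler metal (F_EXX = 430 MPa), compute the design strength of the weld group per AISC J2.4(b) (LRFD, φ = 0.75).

φR_n ≈ 1290 kN

t_e = 0.707 × 12 = 8.484 mm.
R_nwl = 0.6 × 430 × 8.484 × 480 × 10⁻³ = 1051 kN (longitudinal, 2 welds).
R_nwt = 0.6 × 430 × 8.484 × 250 × 10⁻³ = 547.2 kN (transverse, base value).
(i) R_nwl + R_nwt = 1598 kN; (ii) 0.85 R_nwl + 1.5 R_nwt = 1714 kN.
R_n = max = 1714 kN [governs: (ii)]; φR_n = 1285 kN.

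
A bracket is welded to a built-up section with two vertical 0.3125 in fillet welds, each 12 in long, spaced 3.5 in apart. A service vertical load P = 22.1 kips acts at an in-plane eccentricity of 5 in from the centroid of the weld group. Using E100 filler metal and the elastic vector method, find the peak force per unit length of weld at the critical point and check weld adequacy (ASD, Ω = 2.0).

f_max ≈ 2.34 kip/in; adequate

E100XX → F_EXX = 100 ksi.
Total weld length L_w = 24 in. Treat welds as unit-width lines.
Polar moment about centroid: J = 2[d³/12 + d(b/2)²] = 2[12³/12 + 12×1.75²] = 361.5 in³.
Direct shear f_v = P/L_w = 22.1 / 24 = 0.9208 kip/in (vertical).
Torsion M = P·e = 22.1 × 5 = 110.5 kip·in.
Critical point at (x, y) = (1.75, 6) from centroid. f_tx = M·y/J = 1.834 kip/in; f_ty = M·x/J = 0.5349 kip/in.
Resultant f_max = √[f_tx² + (f_v + f_ty)²] = √[1.834² + (0.9208 + 0.5349)²] = 2.342 kip/in.
Capacity per unit length: r_n/Ω = (1/2.0) × 0.6 × 100 × (0.707 × 0.3125) = 6.628 kip/in.
2.342 ≤ 6.628 → adequate.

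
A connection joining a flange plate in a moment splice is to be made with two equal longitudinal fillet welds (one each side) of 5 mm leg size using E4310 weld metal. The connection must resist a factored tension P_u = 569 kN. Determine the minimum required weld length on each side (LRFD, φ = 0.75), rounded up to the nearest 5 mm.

L = 420 mm on each side

E43XX → F_EXX = 430 MPa.
Throat t_e = 0.707 × 5 = 3.535 mm.
φr_n = 0.75 × 0.6 × 430 × 3.535 × 10⁻³ = 0.684 kN/mm.
L_req = P_u / φr_n = 569 / 0.684 = 831.8 mm total.
Per side: 831.8 / 2 = 415.9 mm.
Round up → use L = 420 mm on each side.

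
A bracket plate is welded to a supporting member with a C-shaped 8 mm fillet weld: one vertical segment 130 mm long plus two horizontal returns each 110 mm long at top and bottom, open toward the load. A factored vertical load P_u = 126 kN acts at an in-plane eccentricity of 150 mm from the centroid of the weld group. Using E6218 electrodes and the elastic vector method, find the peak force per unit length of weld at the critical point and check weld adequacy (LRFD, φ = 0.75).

E62XX → F_EXX = 620 MPa.
Total weld length L_w = 350 mm. Treat welds as unit-width lines.
Centroid: x̄ = 2×110×55 / 350 = 34.57 mm from the vertical weld.
Polar moment about centroid: J = I_x + I_y = [130³/12 + 2×110×65²] + [130×34.57² + 2(110³/12 + 110×20.43²)] = 1582000 mm³.
Direct shear f_v = P/L_w = 126×10³ / 350 = 360 N/mm (vertical).
Torsion M = P·e = 126×10³ × 150 = 18900000 N·mm.
Critical point at (x, y) = (75.43, 65) from centroid. f_tx = M·y/J = 776.7 N/mm; f_ty = M·x/J = 901.4 N/mm.
Resultant f_max = √[f_tx² + (f_v + f_ty)²] = √[776.7² + (360 + 901.4)²] = 1481 N/mm.
Capacity per unit length: φr_n = 0.75 × 0.6 × 620 × (0.707 × 8) = 1578 N/mm.
1481 ≤ 1578 → adequate.

f_max ≈ 1480 N/mm; adequate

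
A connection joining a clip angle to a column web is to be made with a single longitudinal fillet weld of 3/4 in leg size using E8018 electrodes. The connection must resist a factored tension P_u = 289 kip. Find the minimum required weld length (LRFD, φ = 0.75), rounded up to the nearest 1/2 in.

L = 15.5 in

E80XX → F_EXX = 80 ksi.
Throat t_e = 0.707 × 0.75 = 0.5302 in.
φr_n = 0.75 × 0.6 × 80 × 0.5302 = 19.09 kip/in.
L_req = P_u / φr_n = 289 / 19.09 = 15.14 in total.
Round up → use L = 15.5 in.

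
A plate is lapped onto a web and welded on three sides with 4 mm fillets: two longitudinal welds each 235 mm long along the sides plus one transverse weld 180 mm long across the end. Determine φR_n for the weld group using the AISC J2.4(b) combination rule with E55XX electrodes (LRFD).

E55XX → F_EXX = 550 MPa.
t_e = 0.707 × 4 = 2.828 mm.
R_nwl = 0.6 × 550 × 2.828 × 470 × 10⁻³ = 438.6 kN (longitudinal, 2 welds).
R_nwt = 0.6 × 550 × 2.828 × 180 × 10⁻³ = 168 kN (transverse, base value).
(i) R_nwl + R_nwt = 606.6 kN; (ii) 0.85 R_nwl + 1.5 R_nwt = 624.8 kN.
R_n = max = 624.8 kN [governs: (ii)]; φR_n = 468.6 kN.

φR_n ≈ 469 kN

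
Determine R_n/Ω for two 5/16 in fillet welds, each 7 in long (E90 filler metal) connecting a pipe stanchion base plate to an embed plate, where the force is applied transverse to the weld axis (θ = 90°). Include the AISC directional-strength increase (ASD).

R_n/Ω ≈ 125 kip

E90XX → F_EXX = 90 ksi.
t_e = 0.707 × 0.3125 = 0.2209 in; A_we = 0.2209 × 14 = 3.093 in².
Directional factor: 1.0 + 0.5 sin^1.5(90°) = 1.5.
F_nw = 0.6 × 90 × 1.5 = 81 ksi.
R_n/Ω = (81 × 3.093) / 2.0 = 125.3 kip.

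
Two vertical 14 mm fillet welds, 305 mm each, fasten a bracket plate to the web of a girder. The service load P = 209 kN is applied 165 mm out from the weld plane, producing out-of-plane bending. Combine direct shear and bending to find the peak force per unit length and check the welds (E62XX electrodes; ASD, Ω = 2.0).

f_max ≈ 1160 N/mm; adequate

E62XX → F_EXX = 620 MPa.
L_w = 2 × 305 = 610 mm; section modulus (unit throat) S = 2 × L²/6 = 31010 mm².
Direct shear f_v = P/L_w = 209×10³/610 = 342.6 N/mm.
Moment M = P × e = 209×10³ × 165 = 34485000 N·mm; bending f_b = M/S = 1112 N/mm.
f_max = √(f_v² + f_b²) = √(342.6² + 1112²) = 1164 N/mm.
r_n/Ω = (1/2.0) × 0.6 × 620 × (0.707 × 14) = 1841 N/mm → adequate.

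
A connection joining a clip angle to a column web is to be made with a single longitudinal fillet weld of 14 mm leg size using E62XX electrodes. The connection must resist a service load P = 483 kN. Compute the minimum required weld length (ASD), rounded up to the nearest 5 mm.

L = 265 mm

E62XX → F_EXX = 620 MPa.
Throat t_e = 0.707 × 14 = 9.898 mm.
r_n/Ω = (0.6 × 620 × 9.898) / 2.0 = 1841 N/mm = 1.841 kN/mm.
L_req = P / (r_n/Ω) = 483 / 1.841 = 262.4 mm total.
Round up → use L = 265 mm.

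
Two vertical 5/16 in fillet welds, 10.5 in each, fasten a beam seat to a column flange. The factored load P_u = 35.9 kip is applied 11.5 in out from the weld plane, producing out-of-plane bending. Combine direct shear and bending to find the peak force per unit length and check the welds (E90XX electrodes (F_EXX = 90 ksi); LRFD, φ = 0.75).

f_max ≈ 11.4 kip/in; NOT adequate

L_w = 2 × 10.5 = 21 in; section modulus (unit throat) S = 2 × L²/6 = 36.75 in².
Direct shear f_v = P/L_w = 35.9/21 = 1.71 kip/in.
Moment M = P × e = 35.9 × 11.5 = 412.85 kip·in; bending f_b = M/S = 11.23 kip/in.
f_max = √(f_v² + f_b²) = √(1.71² + 11.23²) = 11.36 kip/in.
φr_n = 0.75 × 0.6 × 90 × (0.707 × 0.3125) = 8.948 kip/in → NOT adequate.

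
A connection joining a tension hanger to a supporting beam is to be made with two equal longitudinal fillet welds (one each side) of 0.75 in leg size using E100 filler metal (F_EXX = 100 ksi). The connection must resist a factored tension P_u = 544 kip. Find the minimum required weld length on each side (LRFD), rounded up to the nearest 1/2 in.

L = 11.5 in on each side

Throat t_e = 0.707 × 0.75 = 0.5302 in.
φr_n = 0.75 × 0.6 × 100 × 0.5302 = 23.86 kip/in.
L_req = P_u / φr_n = 544 / 23.86 = 22.8 in total.
Per side: 22.8 / 2 = 11.4 in.
Round up → use L = 11.5 in on each side.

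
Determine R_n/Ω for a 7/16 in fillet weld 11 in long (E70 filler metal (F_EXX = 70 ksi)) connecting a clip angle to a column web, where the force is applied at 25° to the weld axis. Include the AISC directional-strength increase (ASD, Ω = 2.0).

R_n/Ω ≈ 81.3 kips

t_e = 0.707 × 0.4375 = 0.3093 in; A_we = 0.3093 × 11 = 3.402 in².
Directional factor: 1.0 + 0.5 sin^1.5(25°) = 1.137.
F_nw = 0.6 × 70 × 1.137 = 47.77 ksi.
R_n/Ω = (47.77 × 3.402) / 2.0 = 81.27 kips.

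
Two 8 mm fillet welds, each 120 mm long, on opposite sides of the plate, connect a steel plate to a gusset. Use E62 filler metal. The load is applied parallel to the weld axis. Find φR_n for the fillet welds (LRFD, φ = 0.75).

φR_n ≈ 379 kN

E62XX → F_EXX = 620 MPa.
Effective throat t_e = 0.707 × 8 = 5.656 mm.
Total length L = 240 mm; A_we = 5.656 × 240 = 1357 mm².
F_nw = 0.6 F_EXX = 0.6 × 620 = 372 MPa.
φR_n = 0.75 × 372 × 1357 × 10⁻³ = 378.7 kN.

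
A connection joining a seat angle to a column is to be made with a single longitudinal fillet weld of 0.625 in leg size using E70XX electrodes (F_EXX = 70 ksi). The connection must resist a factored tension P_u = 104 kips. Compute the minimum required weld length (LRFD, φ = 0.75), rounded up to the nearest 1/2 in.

Throat t_e = 0.707 × 0.625 = 0.4419 in.
φr_n = 0.75 × 0.6 × 70 × 0.4419 = 13.92 kips/in.
L_req = P_u / φr_n = 104 / 13.92 = 7.472 in total.
Round up → use L = 7.5 in.

L = 7.5 in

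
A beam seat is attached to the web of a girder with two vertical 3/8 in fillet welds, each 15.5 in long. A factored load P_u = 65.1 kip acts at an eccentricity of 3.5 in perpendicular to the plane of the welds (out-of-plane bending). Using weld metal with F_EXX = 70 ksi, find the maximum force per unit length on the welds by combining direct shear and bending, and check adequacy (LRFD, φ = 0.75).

f_max ≈ 3.54 kip/in; adequate

L_w = 2 × 15.5 = 31 in; section modulus (unit throat) S = 2 × L²/6 = 80.08 in².
Direct shear f_v = P/L_w = 65.1/31 = 2.1 kip/in.
Moment M = P × e = 65.1 × 3.5 = 227.85 kip·in; bending f_b = M/S = 2.845 kip/in.
f_max = √(f_v² + f_b²) = √(2.1² + 2.845²) = 3.536 kip/in.
φr_n = 0.75 × 0.6 × 70 × (0.707 × 0.375) = 8.351 kip/in → adequate.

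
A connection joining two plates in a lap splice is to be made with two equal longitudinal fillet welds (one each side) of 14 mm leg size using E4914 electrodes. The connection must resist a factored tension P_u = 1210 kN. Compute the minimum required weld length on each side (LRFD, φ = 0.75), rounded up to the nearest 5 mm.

L = 280 mm on each side

E49XX → F_EXX = 490 MPa.
Throat t_e = 0.707 × 14 = 9.898 mm.
φr_n = 0.75 × 0.6 × 490 × 9.898 × 10⁻³ = 2.183 kN/mm.
L_req = P_u / φr_n = 1210 / 2.183 = 554.4 mm total.
Per side: 554.4 / 2 = 277.2 mm.
Round up → use L = 280 mm on each side.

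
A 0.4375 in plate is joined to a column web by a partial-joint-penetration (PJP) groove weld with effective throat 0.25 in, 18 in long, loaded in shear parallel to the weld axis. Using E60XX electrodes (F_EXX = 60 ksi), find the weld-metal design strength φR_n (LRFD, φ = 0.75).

φR_n ≈ 122 kip

Effective throat (given) t_e = 0.25 in.
A_we = 0.25 × 18 = 4.5 in².
F_nw = 0.6 F_EXX = 36 ksi.
φR_n = 0.75 × 36 × 4.5 = 121.5 kip.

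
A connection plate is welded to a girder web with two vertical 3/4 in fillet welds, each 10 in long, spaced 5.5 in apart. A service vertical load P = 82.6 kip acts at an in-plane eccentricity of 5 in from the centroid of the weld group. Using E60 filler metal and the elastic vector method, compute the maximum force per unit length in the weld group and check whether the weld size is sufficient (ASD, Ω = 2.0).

E60XX → F_EXX = 60 ksi.
Total weld length L_w = 20 in. Treat welds as unit-width lines.
Polar moment about centroid: J = 2[d³/12 + d(b/2)²] = 2[10³/12 + 10×2.75²] = 317.9 in³.
Direct shear f_v = P/L_w = 82.6 / 20 = 4.13 kip/in (vertical).
Torsion M = P·e = 82.6 × 5 = 413 kip·in.
Critical point at (x, y) = (2.75, 5) from centroid. f_tx = M·y/J = 6.495 kip/in; f_ty = M·x/J = 3.572 kip/in.
Resultant f_max = √[f_tx² + (f_v + f_ty)²] = √[6.495² + (4.13 + 3.572)²] = 10.08 kip/in.
Capacity per unit length: r_n/Ω = (1/2.0) × 0.6 × 60 × (0.707 × 0.75) = 9.544 kip/in.
10.08 > 9.544 → NOT adequate.

f_max ≈ 10.1 kip/in; NOT adequate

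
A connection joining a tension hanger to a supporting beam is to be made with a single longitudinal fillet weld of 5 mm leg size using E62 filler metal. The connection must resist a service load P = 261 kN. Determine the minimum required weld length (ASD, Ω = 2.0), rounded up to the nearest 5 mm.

L = 400 mm

E62XX → F_EXX = 620 MPa.
Throat t_e = 0.707 × 5 = 3.535 mm.
r_n/Ω = (0.6 × 620 × 3.535) / 2.0 = 657.5 N/mm = 0.6575 kN/mm.
L_req = P / (r_n/Ω) = 261 / 0.6575 = 397 mm total.
Round up → use L = 400 mm.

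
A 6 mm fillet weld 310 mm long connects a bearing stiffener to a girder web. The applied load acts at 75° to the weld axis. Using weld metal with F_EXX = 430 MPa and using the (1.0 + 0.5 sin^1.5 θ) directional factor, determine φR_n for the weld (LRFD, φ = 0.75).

φR_n ≈ 375 kN

t_e = 0.707 × 6 = 4.242 mm; A_we = 4.242 × 310 = 1315 mm².
Directional factor: 1.0 + 0.5 sin^1.5(75°) = 1.475.
F_nw = 0.6 × 430 × 1.475 = 380.5 MPa.
φR_n = 0.75 × 380.5 × 1315 × 10⁻³ = 375.2 kN.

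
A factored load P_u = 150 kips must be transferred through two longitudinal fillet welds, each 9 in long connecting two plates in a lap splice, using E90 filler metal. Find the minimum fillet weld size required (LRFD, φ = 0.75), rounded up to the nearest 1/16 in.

w = 5/16 in

E90XX → F_EXX = 90 ksi.
Total weld length L = 18 in.
Required throat t_e = P_u / (φ × 0.6 F_EXX × L) = 150 / (0.75 × 0.6 × 90 × 18) = 0.2058 in.
Required leg w = t_e / 0.707 = 0.291 in → use 5/16 in.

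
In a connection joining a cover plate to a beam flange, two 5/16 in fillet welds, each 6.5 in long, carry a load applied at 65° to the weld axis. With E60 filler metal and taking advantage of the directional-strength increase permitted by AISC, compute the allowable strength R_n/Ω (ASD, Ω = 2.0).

E60XX → F_EXX = 60 ksi.
t_e = 0.707 × 0.3125 = 0.2209 in; A_we = 0.2209 × 13 = 2.872 in².
Directional factor: 1.0 + 0.5 sin^1.5(65°) = 1.431.
F_nw = 0.6 × 60 × 1.431 = 51.53 ksi.
R_n/Ω = (51.53 × 2.872) / 2.0 = 74 kip.

R_n/Ω ≈ 74 kip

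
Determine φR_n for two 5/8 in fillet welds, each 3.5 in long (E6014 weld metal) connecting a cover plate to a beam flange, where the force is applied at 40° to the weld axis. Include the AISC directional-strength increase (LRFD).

E60XX → F_EXX = 60 ksi.
t_e = 0.707 × 0.625 = 0.4419 in; A_we = 0.4419 × 7 = 3.093 in².
Directional factor: 1.0 + 0.5 sin^1.5(40°) = 1.258.
F_nw = 0.6 × 60 × 1.258 = 45.28 ksi.
φR_n = 0.75 × 45.28 × 3.093 = 105 kip.

φR_n ≈ 105 kip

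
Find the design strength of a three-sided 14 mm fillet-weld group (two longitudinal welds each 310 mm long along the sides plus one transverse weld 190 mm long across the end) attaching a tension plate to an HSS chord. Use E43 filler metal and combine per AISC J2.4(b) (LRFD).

φR_n ≈ 1560 kN

E43XX → F_EXX = 430 MPa.
t_e = 0.707 × 14 = 9.898 mm.
R_nwl = 0.6 × 430 × 9.898 × 620 × 10⁻³ = 1583 kN (longitudinal, 2 welds).
R_nwt = 0.6 × 430 × 9.898 × 190 × 10⁻³ = 485.2 kN (transverse, base value).
(i) R_nwl + R_nwt = 2068 kN; (ii) 0.85 R_nwl + 1.5 R_nwt = 2074 kN.
R_n = max = 2074 kN [governs: (ii)]; φR_n = 1555 kN.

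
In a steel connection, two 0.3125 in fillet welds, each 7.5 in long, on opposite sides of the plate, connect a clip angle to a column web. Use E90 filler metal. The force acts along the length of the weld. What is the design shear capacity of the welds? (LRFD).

E90XX → F_EXX = 90 ksi.
Effective throat t_e = 0.707 × 0.3125 = 0.2209 in.
Total length L = 15 in; A_we = 0.2209 × 15 = 3.314 in².
F_nw = 0.6 F_EXX = 0.6 × 90 = 54 ksi.
φR_n = 0.75 × 54 × 3.314 = 134.2 kip.

φR_n ≈ 134 kip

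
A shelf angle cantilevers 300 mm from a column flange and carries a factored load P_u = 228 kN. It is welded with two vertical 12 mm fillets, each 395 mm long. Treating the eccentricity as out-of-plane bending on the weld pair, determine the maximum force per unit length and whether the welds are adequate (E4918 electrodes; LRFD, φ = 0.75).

E49XX → F_EXX = 490 MPa.
L_w = 2 × 395 = 790 mm; section modulus (unit throat) S = 2 × L²/6 = 52010 mm².
Direct shear f_v = P/L_w = 228×10³/790 = 288.6 N/mm.
Moment M = P × e = 228×10³ × 300 = 68400000 N·mm; bending f_b = M/S = 1315 N/mm.
f_max = √(f_v² + f_b²) = √(288.6² + 1315²) = 1346 N/mm.
φr_n = 0.75 × 0.6 × 490 × (0.707 × 12) = 1871 N/mm → adequate.

f_max ≈ 1350 N/mm; adequate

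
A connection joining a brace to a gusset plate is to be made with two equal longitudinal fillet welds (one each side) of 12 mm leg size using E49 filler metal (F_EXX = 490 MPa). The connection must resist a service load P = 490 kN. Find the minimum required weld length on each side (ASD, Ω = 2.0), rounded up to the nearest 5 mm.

L = 200 mm on each side

Throat t_e = 0.707 × 12 = 8.484 mm.
r_n/Ω = (0.6 × 490 × 8.484) / 2.0 = 1247 N/mm = 1.247 kN/mm.
L_req = P / (r_n/Ω) = 490 / 1.247 = 392.9 mm total.
Per side: 392.9 / 2 = 196.4 mm.
Round up → use L = 200 mm on each side.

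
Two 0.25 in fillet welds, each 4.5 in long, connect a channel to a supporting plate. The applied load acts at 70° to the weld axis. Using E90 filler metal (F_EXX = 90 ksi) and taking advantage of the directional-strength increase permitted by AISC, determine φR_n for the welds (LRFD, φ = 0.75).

t_e = 0.707 × 0.25 = 0.1767 in; A_we = 0.1767 × 9 = 1.591 in².
Directional factor: 1.0 + 0.5 sin^1.5(70°) = 1.455.
F_nw = 0.6 × 90 × 1.455 = 78.59 ksi.
φR_n = 0.75 × 78.59 × 1.591 = 93.77 kip.

φR_n ≈ 93.8 kip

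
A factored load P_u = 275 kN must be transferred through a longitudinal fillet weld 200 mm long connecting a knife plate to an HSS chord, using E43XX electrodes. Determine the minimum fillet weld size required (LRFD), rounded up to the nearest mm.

w = 11 mm

E43XX → F_EXX = 430 MPa.
Total weld length L = 200 mm.
Required throat t_e = P_u / (φ × 0.6 F_EXX × L) = 275 / (0.75 × 0.6 × 430 × 200 × 10⁻³) = 7.106 mm.
Required leg w = t_e / 0.707 = 10.05 mm → use 11 mm.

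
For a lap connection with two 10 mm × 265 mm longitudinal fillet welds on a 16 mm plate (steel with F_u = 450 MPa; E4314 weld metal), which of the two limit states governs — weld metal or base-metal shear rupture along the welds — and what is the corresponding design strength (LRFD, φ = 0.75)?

φR_n ≈ 725 kN (weld metal governs)

E43XX → F_EXX = 430 MPa.
t_e = 0.707 × 10 = 7.07 mm; L = 530 mm.
Weld metal: φR_n = 0.75 × 0.6 × 430 × 7.07 × 530 × 10⁻³ = 725.1 kN.
Base metal (shear rupture): φR_n = 0.75 × 0.6 × 450 × 16 × 530 × 10⁻³ = 1717 kN.
Governing: weld metal.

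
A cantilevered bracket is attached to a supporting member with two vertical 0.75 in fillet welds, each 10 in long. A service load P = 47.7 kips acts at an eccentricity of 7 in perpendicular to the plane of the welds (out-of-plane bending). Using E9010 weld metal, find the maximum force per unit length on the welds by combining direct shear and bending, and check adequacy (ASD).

E90XX → F_EXX = 90 ksi.
L_w = 2 × 10 = 20 in; section modulus (unit throat) S = 2 × L²/6 = 33.33 in².
Direct shear f_v = P/L_w = 47.7/20 = 2.385 kip/in.
Moment M = P × e = 47.7 × 7 = 333.9 kip·in; bending f_b = M/S = 10.02 kip/in.
f_max = √(f_v² + f_b²) = √(2.385² + 10.02²) = 10.3 kip/in.
r_n/Ω = (1/2.0) × 0.6 × 90 × (0.707 × 0.75) = 14.32 kip/in → adequate.

f_max ≈ 10.3 kip/in; adequate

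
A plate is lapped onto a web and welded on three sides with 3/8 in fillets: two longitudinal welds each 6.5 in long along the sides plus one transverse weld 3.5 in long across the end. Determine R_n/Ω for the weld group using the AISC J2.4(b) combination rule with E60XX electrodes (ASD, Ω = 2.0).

R_n/Ω ≈ 78.7 kip

E60XX → F_EXX = 60 ksi.
t_e = 0.707 × 0.375 = 0.2651 in.
R_nwl = 0.6 × 60 × 0.2651 × 13 = 124.1 kip (longitudinal, 2 welds).
R_nwt = 0.6 × 60 × 0.2651 × 3.5 = 33.41 kip (transverse, base value).
(i) R_nwl + R_nwt = 157.5 kip; (ii) 0.85 R_nwl + 1.5 R_nwt = 155.6 kip.
R_n = max = 157.5 kip [governs: (i)]; R_n/Ω = 78.74 kip.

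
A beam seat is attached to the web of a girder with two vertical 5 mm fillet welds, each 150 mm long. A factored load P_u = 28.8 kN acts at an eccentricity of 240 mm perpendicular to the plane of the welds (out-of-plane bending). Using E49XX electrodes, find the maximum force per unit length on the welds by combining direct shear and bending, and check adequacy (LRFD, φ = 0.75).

E49XX → F_EXX = 490 MPa.
L_w = 2 × 150 = 300 mm; section modulus (unit throat) S = 2 × L²/6 = 7500 mm².
Direct shear f_v = P/L_w = 28.8×10³/300 = 96 N/mm.
Moment M = P × e = 28.8×10³ × 240 = 6912000 N·mm; bending f_b = M/S = 921.6 N/mm.
f_max = √(f_v² + f_b²) = √(96² + 921.6²) = 926.6 N/mm.
φr_n = 0.75 × 0.6 × 490 × (0.707 × 5) = 779.5 N/mm → NOT adequate.

f_max ≈ 927 N/mm; NOT adequate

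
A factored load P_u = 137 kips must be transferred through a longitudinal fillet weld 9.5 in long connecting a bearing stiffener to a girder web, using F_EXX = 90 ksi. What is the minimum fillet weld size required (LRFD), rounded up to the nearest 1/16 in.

Total weld length L = 9.5 in.
Required throat t_e = P_u / (φ × 0.6 F_EXX × L) = 137 / (0.75 × 0.6 × 90 × 9.5) = 0.3561 in.
Required leg w = t_e / 0.707 = 0.5036 in → use 9/16 in.

w = 9/16 in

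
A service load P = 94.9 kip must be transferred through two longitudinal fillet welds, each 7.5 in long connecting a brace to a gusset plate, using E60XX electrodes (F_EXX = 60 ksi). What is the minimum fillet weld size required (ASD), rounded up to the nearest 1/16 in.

w = 1/2 in

Total weld length L = 15 in.
Required throat t_e = P × Ω / (0.6 F_EXX × L) = 94.9 × 2.0 / (0.6 × 60 × 15) = 0.3515 in.
Required leg w = t_e / 0.707 = 0.4971 in → use 1/2 in.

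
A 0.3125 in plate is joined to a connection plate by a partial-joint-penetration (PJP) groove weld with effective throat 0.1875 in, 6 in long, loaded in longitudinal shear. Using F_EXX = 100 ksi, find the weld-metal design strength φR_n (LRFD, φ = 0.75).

Effective throat (given) t_e = 0.1875 in.
A_we = 0.1875 × 6 = 1.125 in².
F_nw = 0.6 F_EXX = 60 ksi.
φR_n = 0.75 × 60 × 1.125 = 50.62 kip.

φR_n ≈ 50.6 kip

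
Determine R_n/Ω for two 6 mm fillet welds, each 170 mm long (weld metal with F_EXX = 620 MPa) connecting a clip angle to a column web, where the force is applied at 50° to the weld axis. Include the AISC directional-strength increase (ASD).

R_n/Ω ≈ 358 kN

t_e = 0.707 × 6 = 4.242 mm; A_we = 4.242 × 340 = 1442 mm².
Directional factor: 1.0 + 0.5 sin^1.5(50°) = 1.335.
F_nw = 0.6 × 620 × 1.335 = 496.7 MPa.
R_n/Ω = (496.7 × 1442) / 2.0 × 10⁻³ = 358.2 kN.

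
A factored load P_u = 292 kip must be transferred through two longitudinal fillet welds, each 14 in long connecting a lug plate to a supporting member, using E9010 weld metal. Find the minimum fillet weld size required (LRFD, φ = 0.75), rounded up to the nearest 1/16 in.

E90XX → F_EXX = 90 ksi.
Total weld length L = 28 in.
Required throat t_e = P_u / (φ × 0.6 F_EXX × L) = 292 / (0.75 × 0.6 × 90 × 28) = 0.2575 in.
Required leg w = t_e / 0.707 = 0.3642 in → use 3/8 in.

w = 3/8 in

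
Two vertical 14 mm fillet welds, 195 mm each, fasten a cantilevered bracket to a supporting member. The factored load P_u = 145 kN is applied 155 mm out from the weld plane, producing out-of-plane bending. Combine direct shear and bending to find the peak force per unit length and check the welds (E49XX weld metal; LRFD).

f_max ≈ 1810 N/mm; adequate

E49XX → F_EXX = 490 MPa.
L_w = 2 × 195 = 390 mm; section modulus (unit throat) S = 2 × L²/6 = 12680 mm².
Direct shear f_v = P/L_w = 145×10³/390 = 371.8 N/mm.
Moment M = P × e = 145×10³ × 155 = 22475000 N·mm; bending f_b = M/S = 1773 N/mm.
f_max = √(f_v² + f_b²) = √(371.8² + 1773²) = 1812 N/mm.
φr_n = 0.75 × 0.6 × 490 × (0.707 × 14) = 2183 N/mm → adequate.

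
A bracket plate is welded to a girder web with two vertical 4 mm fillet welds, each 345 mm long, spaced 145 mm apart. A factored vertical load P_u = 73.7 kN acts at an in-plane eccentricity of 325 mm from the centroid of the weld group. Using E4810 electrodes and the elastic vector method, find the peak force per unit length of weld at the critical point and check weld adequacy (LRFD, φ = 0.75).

E48XX → F_EXX = 480 MPa.
Total weld length L_w = 690 mm. Treat welds as unit-width lines.
Polar moment about centroid: J = 2[d³/12 + d(b/2)²] = 2[345³/12 + 345×72.5²] = 10470000 mm³.
Direct shear f_v = P/L_w = 73.7×10³ / 690 = 106.8 N/mm (vertical).
Torsion M = P·e = 73.7×10³ × 325 = 23952000 N·mm.
Critical point at (x, y) = (72.5, 172.5) from centroid. f_tx = M·y/J = 394.6 N/mm; f_ty = M·x/J = 165.8 N/mm.
Resultant f_max = √[f_tx² + (f_v + f_ty)²] = √[394.6² + (106.8 + 165.8)²] = 479.6 N/mm.
Capacity per unit length: φr_n = 0.75 × 0.6 × 480 × (0.707 × 4) = 610.8 N/mm.
479.6 ≤ 610.8 → adequate.

f_max ≈ 480 N/mm; adequate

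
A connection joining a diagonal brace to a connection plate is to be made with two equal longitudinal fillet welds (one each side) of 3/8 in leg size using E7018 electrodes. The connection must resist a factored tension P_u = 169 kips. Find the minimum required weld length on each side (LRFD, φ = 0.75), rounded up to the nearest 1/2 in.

L = 10.5 in on each side

E70XX → F_EXX = 70 ksi.
Throat t_e = 0.707 × 0.375 = 0.2651 in.
φr_n = 0.75 × 0.6 × 70 × 0.2651 = 8.351 kips/in.
L_req = P_u / φr_n = 169 / 8.351 = 20.24 in total.
Per side: 20.24 / 2 = 10.12 in.
Round up → use L = 10.5 in on each side.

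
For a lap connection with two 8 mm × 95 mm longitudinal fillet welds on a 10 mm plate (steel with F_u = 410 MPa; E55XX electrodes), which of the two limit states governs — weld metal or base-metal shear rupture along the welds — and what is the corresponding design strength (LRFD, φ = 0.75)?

φR_n ≈ 266 kN (weld metal governs)

E55XX → F_EXX = 550 MPa.
t_e = 0.707 × 8 = 5.656 mm; L = 190 mm.
Weld metal: φR_n = 0.75 × 0.6 × 550 × 5.656 × 190 × 10⁻³ = 266 kN.
Base metal (shear rupture): φR_n = 0.75 × 0.6 × 410 × 10 × 190 × 10⁻³ = 350.6 kN.
Governing: weld metal.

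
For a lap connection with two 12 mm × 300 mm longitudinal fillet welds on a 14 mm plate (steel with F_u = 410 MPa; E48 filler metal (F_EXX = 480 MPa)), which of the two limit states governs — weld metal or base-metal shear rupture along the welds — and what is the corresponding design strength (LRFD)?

φR_n ≈ 1100 kN (weld metal governs)

t_e = 0.707 × 12 = 8.484 mm; L = 600 mm.
Weld metal: φR_n = 0.75 × 0.6 × 480 × 8.484 × 600 × 10⁻³ = 1100 kN.
Base metal (shear rupture): φR_n = 0.75 × 0.6 × 410 × 14 × 600 × 10⁻³ = 1550 kN.
Governing: weld metal.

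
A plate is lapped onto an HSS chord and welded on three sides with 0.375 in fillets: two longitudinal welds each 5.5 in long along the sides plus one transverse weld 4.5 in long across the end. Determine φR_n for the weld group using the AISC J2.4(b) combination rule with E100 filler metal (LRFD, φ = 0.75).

E100XX → F_EXX = 100 ksi.
t_e = 0.707 × 0.375 = 0.2651 in.
R_nwl = 0.6 × 100 × 0.2651 × 11 = 175 kip (longitudinal, 2 welds).
R_nwt = 0.6 × 100 × 0.2651 × 4.5 = 71.58 kip (transverse, base value).
(i) R_nwl + R_nwt = 246.6 kip; (ii) 0.85 R_nwl + 1.5 R_nwt = 256.1 kip.
R_n = max = 256.1 kip [governs: (ii)]; φR_n = 192.1 kip.

φR_n ≈ 192 kip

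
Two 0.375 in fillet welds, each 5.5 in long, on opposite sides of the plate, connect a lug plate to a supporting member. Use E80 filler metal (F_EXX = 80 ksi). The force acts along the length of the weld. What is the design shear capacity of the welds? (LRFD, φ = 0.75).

Effective throat t_e = 0.707 × 0.375 = 0.2651 in.
Total length L = 11 in; A_we = 0.2651 × 11 = 2.916 in².
F_nw = 0.6 F_EXX = 0.6 × 80 = 48 ksi.
φR_n = 0.75 × 48 × 2.916 = 105 kips.

φR_n ≈ 105 kips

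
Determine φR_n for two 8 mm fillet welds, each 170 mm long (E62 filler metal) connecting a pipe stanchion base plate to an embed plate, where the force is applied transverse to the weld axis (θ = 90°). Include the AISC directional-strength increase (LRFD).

E62XX → F_EXX = 620 MPa.
t_e = 0.707 × 8 = 5.656 mm; A_we = 5.656 × 340 = 1923 mm².
Directional factor: 1.0 + 0.5 sin^1.5(90°) = 1.5.
F_nw = 0.6 × 620 × 1.5 = 558 MPa.
φR_n = 0.75 × 558 × 1923 × 10⁻³ = 804.8 kN.

φR_n ≈ 805 kN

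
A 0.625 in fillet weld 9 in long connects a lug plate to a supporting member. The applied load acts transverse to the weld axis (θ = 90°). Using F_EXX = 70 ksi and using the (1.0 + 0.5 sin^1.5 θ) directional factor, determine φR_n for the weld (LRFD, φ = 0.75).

t_e = 0.707 × 0.625 = 0.4419 in; A_we = 0.4419 × 9 = 3.977 in².
Directional factor: 1.0 + 0.5 sin^1.5(90°) = 1.5.
F_nw = 0.6 × 70 × 1.5 = 63 ksi.
φR_n = 0.75 × 63 × 3.977 = 187.9 kips.

φR_n ≈ 188 kips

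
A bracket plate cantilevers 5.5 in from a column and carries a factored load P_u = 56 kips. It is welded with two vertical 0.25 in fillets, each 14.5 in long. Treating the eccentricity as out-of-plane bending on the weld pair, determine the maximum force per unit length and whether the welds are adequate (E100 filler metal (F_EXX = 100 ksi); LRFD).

f_max ≈ 4.8 kip/in; adequate

L_w = 2 × 14.5 = 29 in; section modulus (unit throat) S = 2 × L²/6 = 70.08 in².
Direct shear f_v = P/L_w = 56/29 = 1.931 kip/in.
Moment M = P × e = 56 × 5.5 = 308 kip·in; bending f_b = M/S = 4.395 kip/in.
f_max = √(f_v² + f_b²) = √(1.931² + 4.395²) = 4.8 kip/in.
φr_n = 0.75 × 0.6 × 100 × (0.707 × 0.25) = 7.954 kip/in → adequate.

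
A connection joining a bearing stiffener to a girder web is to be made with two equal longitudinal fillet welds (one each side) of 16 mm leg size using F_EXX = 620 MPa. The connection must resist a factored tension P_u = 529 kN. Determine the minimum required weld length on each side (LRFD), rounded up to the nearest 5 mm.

L = 85 mm on each side

Throat t_e = 0.707 × 16 = 11.31 mm.
φr_n = 0.75 × 0.6 × 620 × 11.31 × 10⁻³ = 3.156 kN/mm.
L_req = P_u / φr_n = 529 / 3.156 = 167.6 mm total.
Per side: 167.6 / 2 = 83.81 mm.
Round up → use L = 85 mm on each side.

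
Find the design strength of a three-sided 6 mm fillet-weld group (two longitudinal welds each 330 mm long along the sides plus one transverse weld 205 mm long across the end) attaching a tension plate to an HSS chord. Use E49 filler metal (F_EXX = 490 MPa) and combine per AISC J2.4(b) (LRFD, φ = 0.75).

φR_n ≈ 812 kN

t_e = 0.707 × 6 = 4.242 mm.
R_nwl = 0.6 × 490 × 4.242 × 660 × 10⁻³ = 823.1 kN (longitudinal, 2 welds).
R_nwt = 0.6 × 490 × 4.242 × 205 × 10⁻³ = 255.7 kN (transverse, base value).
(i) R_nwl + R_nwt = 1079 kN; (ii) 0.85 R_nwl + 1.5 R_nwt = 1083 kN.
R_n = max = 1083 kN [governs: (ii)]; φR_n = 812.4 kN.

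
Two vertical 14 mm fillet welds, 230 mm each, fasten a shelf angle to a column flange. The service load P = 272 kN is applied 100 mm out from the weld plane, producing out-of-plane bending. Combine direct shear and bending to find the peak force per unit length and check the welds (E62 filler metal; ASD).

f_max ≈ 1650 N/mm; adequate

E62XX → F_EXX = 620 MPa.
L_w = 2 × 230 = 460 mm; section modulus (unit throat) S = 2 × L²/6 = 17630 mm².
Direct shear f_v = P/L_w = 272×10³/460 = 591.3 N/mm.
Moment M = P × e = 272×10³ × 100 = 27200000 N·mm; bending f_b = M/S = 1543 N/mm.
f_max = √(f_v² + f_b²) = √(591.3² + 1543²) = 1652 N/mm.
r_n/Ω = (1/2.0) × 0.6 × 620 × (0.707 × 14) = 1841 N/mm → adequate.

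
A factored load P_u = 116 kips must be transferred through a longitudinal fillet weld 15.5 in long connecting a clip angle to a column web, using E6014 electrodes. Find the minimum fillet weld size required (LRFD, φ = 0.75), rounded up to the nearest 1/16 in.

E60XX → F_EXX = 60 ksi.
Total weld length L = 15.5 in.
Required throat t_e = P_u / (φ × 0.6 F_EXX × L) = 116 / (0.75 × 0.6 × 60 × 15.5) = 0.2772 in.
Required leg w = t_e / 0.707 = 0.3921 in → use 7/16 in.

w = 7/16 in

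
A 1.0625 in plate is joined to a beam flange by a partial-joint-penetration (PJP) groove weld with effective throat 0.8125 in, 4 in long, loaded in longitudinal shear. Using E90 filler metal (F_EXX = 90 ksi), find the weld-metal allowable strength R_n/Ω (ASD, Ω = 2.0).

R_n/Ω ≈ 87.8 kip

Effective throat (given) t_e = 0.8125 in.
A_we = 0.8125 × 4 = 3.25 in².
F_nw = 0.6 F_EXX = 54 ksi.
R_n/Ω = (54 × 3.25) / 2.0 = 87.75 kip.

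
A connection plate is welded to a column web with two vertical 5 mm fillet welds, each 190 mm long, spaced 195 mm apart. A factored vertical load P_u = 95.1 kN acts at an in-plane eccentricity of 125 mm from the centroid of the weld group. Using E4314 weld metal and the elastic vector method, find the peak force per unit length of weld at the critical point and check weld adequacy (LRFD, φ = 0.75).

E43XX → F_EXX = 430 MPa.
Total weld length L_w = 380 mm. Treat welds as unit-width lines.
Polar moment about centroid: J = 2[d³/12 + d(b/2)²] = 2[190³/12 + 190×97.5²] = 4756000 mm³.
Direct shear f_v = P/L_w = 95.1×10³ / 380 = 250.3 N/mm (vertical).
Torsion M = P·e = 95.1×10³ × 125 = 11888000 N·mm.
Critical point at (x, y) = (97.5, 95) from centroid. f_tx = M·y/J = 237.5 N/mm; f_ty = M·x/J = 243.7 N/mm.
Resultant f_max = √[f_tx² + (f_v + f_ty)²] = √[237.5² + (250.3 + 243.7)²] = 548.1 N/mm.
Capacity per unit length: φr_n = 0.75 × 0.6 × 430 × (0.707 × 5) = 684 N/mm.
548.1 ≤ 684 → adequate.

f_max ≈ 548 N/mm; adequate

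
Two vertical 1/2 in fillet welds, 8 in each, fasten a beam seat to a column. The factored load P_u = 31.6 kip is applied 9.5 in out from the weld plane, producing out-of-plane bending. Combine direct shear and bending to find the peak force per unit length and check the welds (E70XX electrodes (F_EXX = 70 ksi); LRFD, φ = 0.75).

L_w = 2 × 8 = 16 in; section modulus (unit throat) S = 2 × L²/6 = 21.33 in².
Direct shear f_v = P/L_w = 31.6/16 = 1.975 kip/in.
Moment M = P × e = 31.6 × 9.5 = 300.2 kip·in; bending f_b = M/S = 14.07 kip/in.
f_max = √(f_v² + f_b²) = √(1.975² + 14.07²) = 14.21 kip/in.
φr_n = 0.75 × 0.6 × 70 × (0.707 × 0.5) = 11.14 kip/in → NOT adequate.

f_max ≈ 14.2 kip/in; NOT adequate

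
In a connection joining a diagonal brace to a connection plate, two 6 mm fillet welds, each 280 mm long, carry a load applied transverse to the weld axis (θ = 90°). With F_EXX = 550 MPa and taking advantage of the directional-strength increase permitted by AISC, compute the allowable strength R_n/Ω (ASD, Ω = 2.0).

R_n/Ω ≈ 588 kN

t_e = 0.707 × 6 = 4.242 mm; A_we = 4.242 × 560 = 2376 mm².
Directional factor: 1.0 + 0.5 sin^1.5(90°) = 1.5.
F_nw = 0.6 × 550 × 1.5 = 495 MPa.
R_n/Ω = (495 × 2376) / 2.0 × 10⁻³ = 587.9 kN.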